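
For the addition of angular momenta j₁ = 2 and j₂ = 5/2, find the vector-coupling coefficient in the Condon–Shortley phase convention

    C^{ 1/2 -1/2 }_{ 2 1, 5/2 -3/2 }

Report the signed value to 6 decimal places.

triangle: 4!×0!×1!/6! = 24/720
(j±m)!: 3!×1!×1!×4!×0!×1! = 144
prefactor² = (2J+1)×Δ×N² = 48/5
  k=1: −1/(1!×3!×0!×0!×0!×1!) = -1/6
Σ = -1/6  ⇒  CG² = 48/5×(-1/6)² = 4/15
CG = −√(4/15) = -0.516398

−√(4/15) = -0.516398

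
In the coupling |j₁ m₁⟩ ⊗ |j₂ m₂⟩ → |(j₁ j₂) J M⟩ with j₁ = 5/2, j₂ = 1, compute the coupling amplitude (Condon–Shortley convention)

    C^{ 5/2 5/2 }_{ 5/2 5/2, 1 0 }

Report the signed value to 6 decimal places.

+0.845154

√[6·1!4!1!/7! · 5!0!1!1!5!0!] = √(2880/7)
  +(−1)^0/∏(0,1,0,1,4,0)! = 1/24  (running 1/24)
⟨..|..⟩ = √(2880/7)·(1/24) = +0.845154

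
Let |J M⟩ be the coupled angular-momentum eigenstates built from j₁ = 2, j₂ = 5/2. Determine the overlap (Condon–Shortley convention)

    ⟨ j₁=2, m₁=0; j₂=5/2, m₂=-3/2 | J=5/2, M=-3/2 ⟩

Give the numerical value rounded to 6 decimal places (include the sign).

-0.119523  (= −√(1/70))

triangle: 2!*2!*3!/8! = 24/40320
(j±m)!: 2!*2!*1!*4!*1!*4! = 2304
prefactor² = (2J+1)*Δ*N² = 288/35
  k=0: +1/(0!*2!*2!*1!*0!*2!) = 1/8
  k=1: −1/(1!*1!*1!*0!*1!*3!) = -1/6
Σ = -1/24  ⇒  CG² = 288/35*(-1/24)² = 1/70
CG = −√(1/70) = -0.119523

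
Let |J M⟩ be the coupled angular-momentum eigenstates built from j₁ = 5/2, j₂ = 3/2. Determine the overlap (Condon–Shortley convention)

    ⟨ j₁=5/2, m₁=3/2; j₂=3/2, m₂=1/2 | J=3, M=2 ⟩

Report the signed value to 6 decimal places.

+0.288675

triangle: 1!*4!*2!/8! = 48/40320
(j±m)!: 4!*1!*2!*1!*5!*1! = 5760
prefactor² = (2J+1)*Δ*N² = 48
  k=0: +1/(0!*1!*1!*2!*3!*0!) = 1/12
  k=1: −1/(1!*0!*0!*1!*4!*1!) = -1/24
Σ = 1/24  ⇒  CG² = 48*1/24² = 1/12
CG = +√(1/12) = +0.288675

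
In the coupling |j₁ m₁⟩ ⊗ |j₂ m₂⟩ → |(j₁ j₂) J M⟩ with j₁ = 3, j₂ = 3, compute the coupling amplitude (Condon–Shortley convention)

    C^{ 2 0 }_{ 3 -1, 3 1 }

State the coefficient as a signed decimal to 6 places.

−√(3/28) ≈ -0.327327

triangle: 4!*2!*2!/9! = 96/362880
(j±m)!: 2!*4!*4!*2!*2!*2! = 9216
prefactor² = (2J+1)*Δ*N² = 256/21
  k=2: +1/(2!*2!*2!*2!*0!*0!) = 1/16
  k=3: −1/(3!*1!*1!*1!*1!*1!) = -1/6
  k=4: +1/(4!*0!*0!*0!*2!*2!) = 1/96
Σ = -3/32  ⇒  CG² = 256/21*(-3/32)² = 3/28
CG = −√(3/28) = -0.327327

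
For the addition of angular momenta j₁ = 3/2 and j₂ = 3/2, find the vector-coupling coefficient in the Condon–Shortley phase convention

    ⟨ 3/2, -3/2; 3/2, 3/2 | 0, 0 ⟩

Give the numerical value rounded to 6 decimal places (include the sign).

-0.500000

√[1·3!0!0!/4! · 0!3!3!0!0!0!] = √(9)
  +(−1)^3/∏(3,0,0,0,0,0)! = -1/6  (running -1/6)
⟨..|..⟩ = √(9)·(-1/6) = -0.500000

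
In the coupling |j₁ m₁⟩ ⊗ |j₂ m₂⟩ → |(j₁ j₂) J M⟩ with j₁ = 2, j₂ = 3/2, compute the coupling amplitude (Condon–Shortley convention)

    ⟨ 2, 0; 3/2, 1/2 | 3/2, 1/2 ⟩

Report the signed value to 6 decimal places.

j₁+j₂−J=2  J+j₁−j₂=2  J−j₁+j₂=1  j₁+j₂+J+1=6
(j₁±m₁, j₂±m₂, J±M) = (2,2,2,1,2,1)
P² = 16/45
sum k=1..2:
  [1] −1/1 = -1
  [2] +1/4 = 1/4
S = -3/4
C² = P²·S² = 1/5 ; C = -0.447214

−√(1/5) = -0.447214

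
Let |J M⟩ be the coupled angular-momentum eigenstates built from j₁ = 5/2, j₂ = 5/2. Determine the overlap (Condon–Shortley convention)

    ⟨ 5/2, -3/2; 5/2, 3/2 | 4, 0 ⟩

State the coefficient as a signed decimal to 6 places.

j₁+j₂−J=1  J+j₁−j₂=4  J−j₁+j₂=4  j₁+j₂+J+1=10
(j₁±m₁, j₂±m₂, J±M) = (1,4,4,1,4,4)
P² = 82944/175
sum k=0..1:
  [0] +1/576 = 1/576
  [1] −1/36 = -1/36
S = -5/192
C² = P²·S² = 9/28 ; C = -0.566947

−√(9/28) ≈ -0.566947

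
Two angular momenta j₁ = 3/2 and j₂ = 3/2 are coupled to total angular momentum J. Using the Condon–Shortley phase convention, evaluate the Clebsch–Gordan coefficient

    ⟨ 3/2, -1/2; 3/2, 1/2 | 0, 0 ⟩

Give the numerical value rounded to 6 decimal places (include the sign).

j₁+j₂−J=3  J+j₁−j₂=0  J−j₁+j₂=0  j₁+j₂+J+1=4
(j₁±m₁, j₂±m₂, J±M) = (1,2,2,1,0,0)
P² = 1
sum k=2..2:
  [2] +1/2 = 1/2
S = 1/2
C² = P²·S² = 1/4 ; C = +0.500000

+√(1/4) = +0.500000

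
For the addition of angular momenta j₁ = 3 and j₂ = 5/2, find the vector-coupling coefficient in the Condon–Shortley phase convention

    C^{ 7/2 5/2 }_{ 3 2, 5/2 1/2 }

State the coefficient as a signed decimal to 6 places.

j₁+j₂−J=2  J+j₁−j₂=4  J−j₁+j₂=3  j₁+j₂+J+1=10
(j₁±m₁, j₂±m₂, J±M) = (5,1,3,2,6,1)
P² = 4608/7
sum k=0..1:
  [0] +1/72 = 1/72
  [1] −1/48 = -1/48
S = -1/144
C² = P²·S² = 2/63 ; C = -0.178174

−√(2/63) ≈ -0.178174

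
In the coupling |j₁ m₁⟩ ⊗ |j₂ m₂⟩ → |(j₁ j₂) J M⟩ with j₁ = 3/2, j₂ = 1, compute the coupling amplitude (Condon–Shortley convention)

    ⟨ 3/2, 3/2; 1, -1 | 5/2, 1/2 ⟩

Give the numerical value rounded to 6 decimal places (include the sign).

+√(1/10) ≈ +0.316228

√[6·0!3!2!/6! · 3!0!0!2!3!2!] = √(72/5)
  +(−1)^0/∏(0,0,0,0,3,2)! = 1/12  (running 1/12)
⟨..|..⟩ = √(72/5)·(1/12) = +0.316228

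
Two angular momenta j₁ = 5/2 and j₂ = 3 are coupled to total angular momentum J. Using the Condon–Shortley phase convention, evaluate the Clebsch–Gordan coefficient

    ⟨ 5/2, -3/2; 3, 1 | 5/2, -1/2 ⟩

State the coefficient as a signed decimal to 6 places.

j₁+j₂−J=3  J+j₁−j₂=2  J−j₁+j₂=3  j₁+j₂+J+1=9
(j₁±m₁, j₂±m₂, J±M) = (1,4,4,2,2,3)
P² = 576/35
sum k=2..3:
  [2] +1/8 = 1/8
  [3] −1/12 = -1/12
S = 1/24
C² = P²·S² = 1/35 ; C = +0.169031

+√(1/35) = +0.169031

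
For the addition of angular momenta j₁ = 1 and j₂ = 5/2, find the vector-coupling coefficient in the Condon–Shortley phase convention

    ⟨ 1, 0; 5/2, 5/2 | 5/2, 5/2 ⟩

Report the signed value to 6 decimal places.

√[6·1!1!4!/7! · 1!1!5!0!5!0!] = √(2880/7)
  +(−1)^1/∏(1,0,0,4,1,0)! = -1/24  (running -1/24)
⟨..|..⟩ = √(2880/7)·(-1/24) = -0.845154

-0.845154  (= −√(5/7))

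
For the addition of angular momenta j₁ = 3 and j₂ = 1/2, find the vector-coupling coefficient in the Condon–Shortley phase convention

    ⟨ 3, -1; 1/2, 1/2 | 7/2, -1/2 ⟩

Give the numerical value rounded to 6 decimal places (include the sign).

+√(3/7) = +0.654654

√[8·0!6!1!/8! · 2!4!1!0!3!4!] = √(6912/7)
  +(−1)^0/∏(0,0,4,1,2,0)! = 1/48  (running 1/48)
⟨..|..⟩ = √(6912/7)·(1/48) = +0.654654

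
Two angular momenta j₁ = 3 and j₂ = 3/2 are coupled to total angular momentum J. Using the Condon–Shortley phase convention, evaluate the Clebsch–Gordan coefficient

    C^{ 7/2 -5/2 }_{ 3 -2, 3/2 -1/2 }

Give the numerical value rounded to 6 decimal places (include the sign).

−√(1/7) = -0.377964

j₁+j₂−J=1  J+j₁−j₂=5  J−j₁+j₂=2  j₁+j₂+J+1=9
(j₁±m₁, j₂±m₂, J±M) = (1,5,1,2,1,6)
P² = 6400/7
sum k=0..1:
  [0] +1/120 = 1/120
  [1] −1/48 = -1/48
S = -1/80
C² = P²·S² = 1/7 ; C = -0.377964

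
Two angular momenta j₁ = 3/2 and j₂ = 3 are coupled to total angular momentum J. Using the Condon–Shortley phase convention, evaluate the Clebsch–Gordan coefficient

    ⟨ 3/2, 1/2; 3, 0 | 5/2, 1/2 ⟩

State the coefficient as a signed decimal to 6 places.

−√(6/35) ≈ -0.414039

triangle: 2!×1!×4!/8! = 48/40320
(j±m)!: 2!×1!×3!×3!×3!×2! = 864
prefactor² = (2J+1)×Δ×N² = 216/35
  k=0: +1/(0!×2!×1!×3!×0!×1!) = 1/12
  k=1: −1/(1!×1!×0!×2!×1!×2!) = -1/4
Σ = -1/6  ⇒  CG² = 216/35×(-1/6)² = 6/35
CG = −√(6/35) = -0.414039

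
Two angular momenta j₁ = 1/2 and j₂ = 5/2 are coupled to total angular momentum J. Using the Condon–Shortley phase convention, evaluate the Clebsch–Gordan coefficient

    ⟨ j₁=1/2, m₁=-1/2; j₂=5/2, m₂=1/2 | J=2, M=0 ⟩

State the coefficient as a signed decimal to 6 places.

triangle: 1!×0!×4!/6! = 24/720
(j±m)!: 0!×1!×3!×2!×2!×2! = 48
prefactor² = (2J+1)×Δ×N² = 8
  k=1: −1/(1!×0!×0!×2!×0!×2!) = -1/4
Σ = -1/4  ⇒  CG² = 8×(-1/4)² = 1/2
CG = −√(1/2) = -0.707107

−√(1/2) = -0.707107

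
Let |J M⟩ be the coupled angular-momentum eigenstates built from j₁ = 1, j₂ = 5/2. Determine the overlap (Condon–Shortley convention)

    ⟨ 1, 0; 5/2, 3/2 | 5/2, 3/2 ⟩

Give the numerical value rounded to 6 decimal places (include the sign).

j₁+j₂−J=1  J+j₁−j₂=1  J−j₁+j₂=4  j₁+j₂+J+1=7
(j₁±m₁, j₂±m₂, J±M) = (1,1,4,1,4,1)
P² = 576/35
sum k=0..1:
  [0] +1/24 = 1/24
  [1] −1/6 = -1/6
S = -1/8
C² = P²·S² = 9/35 ; C = -0.507093

-0.507093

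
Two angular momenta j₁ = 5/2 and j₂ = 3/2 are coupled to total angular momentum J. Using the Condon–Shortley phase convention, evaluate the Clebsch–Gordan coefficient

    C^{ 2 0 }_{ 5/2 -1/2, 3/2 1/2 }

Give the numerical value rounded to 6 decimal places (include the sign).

-0.267261

j₁+j₂−J=2  J+j₁−j₂=3  J−j₁+j₂=1  j₁+j₂+J+1=7
(j₁±m₁, j₂±m₂, J±M) = (2,3,2,1,2,2)
P² = 8/7
sum k=1..2:
  [1] −1/2 = -1/2
  [2] +1/4 = 1/4
S = -1/4
C² = P²·S² = 1/14 ; C = -0.267261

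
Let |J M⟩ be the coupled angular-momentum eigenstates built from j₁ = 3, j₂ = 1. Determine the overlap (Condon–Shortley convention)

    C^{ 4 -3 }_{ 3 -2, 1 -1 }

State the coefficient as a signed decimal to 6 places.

+√(3/4) ≈ +0.866025

j₁+j₂−J=0  J+j₁−j₂=6  J−j₁+j₂=2  j₁+j₂+J+1=9
(j₁±m₁, j₂±m₂, J±M) = (1,5,0,2,1,7)
P² = 43200
sum k=0..0:
  [0] +1/240 = 1/240
S = 1/240
C² = P²·S² = 3/4 ; C = +0.866025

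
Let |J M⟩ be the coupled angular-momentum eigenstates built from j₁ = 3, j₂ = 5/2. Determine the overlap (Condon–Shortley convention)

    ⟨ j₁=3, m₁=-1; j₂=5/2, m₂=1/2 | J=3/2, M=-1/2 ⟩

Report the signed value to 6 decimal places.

j₁+j₂−J=4  J+j₁−j₂=2  J−j₁+j₂=1  j₁+j₂+J+1=8
(j₁±m₁, j₂±m₂, J±M) = (2,4,3,2,1,2)
P² = 192/35
sum k=2..3:
  [2] +1/8 = 1/8
  [3] −1/6 = -1/6
S = -1/24
C² = P²·S² = 1/105 ; C = -0.097590

-0.097590  (= −√(1/105))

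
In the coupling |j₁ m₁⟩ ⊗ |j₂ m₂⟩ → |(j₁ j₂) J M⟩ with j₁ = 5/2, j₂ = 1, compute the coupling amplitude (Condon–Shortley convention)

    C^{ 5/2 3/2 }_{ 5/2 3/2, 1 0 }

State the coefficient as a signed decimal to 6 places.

√[6·1!4!1!/7! · 4!1!1!1!4!1!] = √(576/35)
  +(−1)^0/∏(0,1,1,1,3,0)! = 1/6  (running 1/6)
  +(−1)^1/∏(1,0,0,0,4,1)! = -1/24  (running 1/8)
⟨..|..⟩ = √(576/35)·(1/8) = +0.507093

+0.507093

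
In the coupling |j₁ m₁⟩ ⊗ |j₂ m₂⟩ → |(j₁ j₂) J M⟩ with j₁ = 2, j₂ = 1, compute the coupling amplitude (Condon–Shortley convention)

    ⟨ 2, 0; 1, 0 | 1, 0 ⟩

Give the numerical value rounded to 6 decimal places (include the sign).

−√(2/5) = -0.632456

j₁+j₂−J=2  J+j₁−j₂=2  J−j₁+j₂=0  j₁+j₂+J+1=5
(j₁±m₁, j₂±m₂, J±M) = (2,2,1,1,1,1)
P² = 2/5
sum k=1..1:
  [1] −1/1 = -1
S = -1
C² = P²·S² = 2/5 ; C = -0.632456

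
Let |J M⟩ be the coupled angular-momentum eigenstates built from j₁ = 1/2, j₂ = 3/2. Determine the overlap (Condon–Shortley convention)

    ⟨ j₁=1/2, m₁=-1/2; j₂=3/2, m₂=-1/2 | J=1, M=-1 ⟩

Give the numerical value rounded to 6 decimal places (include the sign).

j₁+j₂−J=1  J+j₁−j₂=0  J−j₁+j₂=2  j₁+j₂+J+1=4
(j₁±m₁, j₂±m₂, J±M) = (0,1,1,2,0,2)
P² = 1
sum k=1..1:
  [1] −1/2 = -1/2
S = -1/2
C² = P²·S² = 1/4 ; C = -0.500000

-0.500000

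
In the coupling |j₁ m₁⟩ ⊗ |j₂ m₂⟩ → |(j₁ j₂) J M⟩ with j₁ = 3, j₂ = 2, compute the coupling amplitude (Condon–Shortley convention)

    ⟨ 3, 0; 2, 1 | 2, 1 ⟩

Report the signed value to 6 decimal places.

+0.534522

triangle: 3!×3!×1!/8! = 36/40320
(j±m)!: 3!×3!×3!×1!×3!×1! = 1296
prefactor² = (2J+1)×Δ×N² = 81/14
  k=2: +1/(2!×1!×1!×1!×2!×0!) = 1/4
  k=3: −1/(3!×0!×0!×0!×3!×1!) = -1/36
Σ = 2/9  ⇒  CG² = 81/14×2/9² = 2/7
CG = +√(2/7) = +0.534522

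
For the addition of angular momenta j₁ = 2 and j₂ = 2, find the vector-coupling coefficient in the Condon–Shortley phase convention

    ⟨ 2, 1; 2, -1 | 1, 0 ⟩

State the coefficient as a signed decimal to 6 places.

−√(1/10) ≈ -0.316228

j₁+j₂−J=3  J+j₁−j₂=1  J−j₁+j₂=1  j₁+j₂+J+1=6
(j₁±m₁, j₂±m₂, J±M) = (3,1,1,3,1,1)
P² = 9/10
sum k=0..1:
  [0] +1/6 = 1/6
  [1] −1/2 = -1/2
S = -1/3
C² = P²·S² = 1/10 ; C = -0.316228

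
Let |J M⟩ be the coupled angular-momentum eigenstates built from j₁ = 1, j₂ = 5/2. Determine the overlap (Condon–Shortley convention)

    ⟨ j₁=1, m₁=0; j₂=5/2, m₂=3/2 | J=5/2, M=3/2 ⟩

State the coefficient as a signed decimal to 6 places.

√[6·1!1!4!/7! · 1!1!4!1!4!1!] = √(576/35)
  +(−1)^0/∏(0,1,1,4,0,0)! = 1/24  (running 1/24)
  +(−1)^1/∏(1,0,0,3,1,1)! = -1/6  (running -1/8)
⟨..|..⟩ = √(576/35)·(-1/8) = -0.507093

-0.507093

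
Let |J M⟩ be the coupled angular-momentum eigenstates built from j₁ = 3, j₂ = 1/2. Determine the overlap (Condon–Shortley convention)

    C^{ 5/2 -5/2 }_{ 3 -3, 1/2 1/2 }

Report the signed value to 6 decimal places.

-0.925820  (= −√(6/7))

triangle: 1!×5!×0!/7! = 120/5040
(j±m)!: 0!×6!×1!×0!×0!×5! = 86400
prefactor² = (2J+1)×Δ×N² = 86400/7
  k=1: −1/(1!×0!×5!×0!×0!×0!) = -1/120
Σ = -1/120  ⇒  CG² = 86400/7×(-1/120)² = 6/7
CG = −√(6/7) = -0.925820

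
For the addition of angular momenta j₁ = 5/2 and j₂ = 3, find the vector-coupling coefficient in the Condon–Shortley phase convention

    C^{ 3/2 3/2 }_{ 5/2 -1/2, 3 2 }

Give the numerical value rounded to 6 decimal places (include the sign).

−√(2/7) = -0.534522

triangle: 4!·1!·2!/8! = 48/40320
(j±m)!: 2!·3!·5!·1!·3!·0! = 8640
prefactor² = (2J+1)·Δ·N² = 288/7
  k=3: −1/(3!·1!·0!·2!·1!·0!) = -1/12
Σ = -1/12  ⇒  CG² = 288/7·(-1/12)² = 2/7
CG = −√(2/7) = -0.534522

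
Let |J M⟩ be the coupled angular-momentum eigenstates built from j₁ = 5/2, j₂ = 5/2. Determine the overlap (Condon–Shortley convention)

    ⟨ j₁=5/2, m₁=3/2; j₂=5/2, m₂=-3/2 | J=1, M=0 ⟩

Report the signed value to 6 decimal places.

√[3·4!1!1!/7! · 4!1!1!4!1!1!] = √(288/35)
  +(−1)^0/∏(0,4,1,1,0,0)! = 1/24  (running 1/24)
  +(−1)^1/∏(1,3,0,0,1,1)! = -1/6  (running -1/8)
⟨..|..⟩ = √(288/35)·(-1/8) = -0.358569

−√(9/70) ≈ -0.358569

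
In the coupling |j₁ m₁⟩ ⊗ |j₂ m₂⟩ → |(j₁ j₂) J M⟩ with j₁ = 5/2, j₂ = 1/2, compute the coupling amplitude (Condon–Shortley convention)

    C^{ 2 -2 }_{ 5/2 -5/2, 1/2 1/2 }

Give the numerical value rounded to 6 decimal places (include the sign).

−√(5/6) ≈ -0.912871

triangle: 1!·4!·0!/6! = 24/720
(j±m)!: 0!·5!·1!·0!·0!·4! = 2880
prefactor² = (2J+1)·Δ·N² = 480
  k=1: −1/(1!·0!·4!·0!·0!·0!) = -1/24
Σ = -1/24  ⇒  CG² = 480·(-1/24)² = 5/6
CG = −√(5/6) = -0.912871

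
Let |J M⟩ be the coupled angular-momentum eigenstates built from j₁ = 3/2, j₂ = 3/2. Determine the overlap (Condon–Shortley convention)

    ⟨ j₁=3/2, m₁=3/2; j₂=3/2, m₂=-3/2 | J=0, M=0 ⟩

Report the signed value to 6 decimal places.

triangle: 3!·0!·0!/4! = 6/24
(j±m)!: 3!·0!·0!·3!·0!·0! = 36
prefactor² = (2J+1)·Δ·N² = 9
  k=0: +1/(0!·3!·0!·0!·0!·0!) = 1/6
Σ = 1/6  ⇒  CG² = 9·1/6² = 1/4
CG = +√(1/4) = +0.500000

+0.500000  (= +√(1/4))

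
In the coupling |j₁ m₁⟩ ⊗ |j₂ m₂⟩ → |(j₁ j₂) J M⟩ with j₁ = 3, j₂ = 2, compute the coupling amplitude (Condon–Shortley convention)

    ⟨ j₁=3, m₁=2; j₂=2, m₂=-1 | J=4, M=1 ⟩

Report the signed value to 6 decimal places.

triangle: 1!·5!·3!/10! = 720/3628800
(j±m)!: 5!·1!·1!·3!·5!·3! = 518400
prefactor² = (2J+1)·Δ·N² = 6480/7
  k=0: +1/(0!·1!·1!·1!·4!·2!) = 1/48
  k=1: −1/(1!·0!·0!·0!·5!·3!) = -1/720
Σ = 7/360  ⇒  CG² = 6480/7·7/360² = 7/20
CG = +√(7/20) = +0.591608

+0.591608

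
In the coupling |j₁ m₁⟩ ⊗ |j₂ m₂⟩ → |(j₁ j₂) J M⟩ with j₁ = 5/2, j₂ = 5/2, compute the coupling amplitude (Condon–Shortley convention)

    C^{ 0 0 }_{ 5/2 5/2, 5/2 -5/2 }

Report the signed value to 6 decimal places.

j₁+j₂−J=5  J+j₁−j₂=0  J−j₁+j₂=0  j₁+j₂+J+1=6
(j₁±m₁, j₂±m₂, J±M) = (5,0,0,5,0,0)
P² = 2400
sum k=0..0:
  [0] +1/120 = 1/120
S = 1/120
C² = P²·S² = 1/6 ; C = +0.408248

+√(1/6) ≈ +0.408248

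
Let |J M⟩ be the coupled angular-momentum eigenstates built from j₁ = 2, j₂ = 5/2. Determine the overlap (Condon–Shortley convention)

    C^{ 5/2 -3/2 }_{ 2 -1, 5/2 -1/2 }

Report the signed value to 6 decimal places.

j₁+j₂−J=2  J+j₁−j₂=2  J−j₁+j₂=3  j₁+j₂+J+1=8
(j₁±m₁, j₂±m₂, J±M) = (1,3,2,3,1,4)
P² = 216/35
sum k=1..2:
  [1] −1/4 = -1/4
  [2] +1/12 = 1/12
S = -1/6
C² = P²·S² = 6/35 ; C = -0.414039

−√(6/35) ≈ -0.414039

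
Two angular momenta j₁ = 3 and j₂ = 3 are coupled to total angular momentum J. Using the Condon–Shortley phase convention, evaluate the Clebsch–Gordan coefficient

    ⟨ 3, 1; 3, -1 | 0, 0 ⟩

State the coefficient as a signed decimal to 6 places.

+0.377964

√[1·6!0!0!/7! · 4!2!2!4!0!0!] = √(2304/7)
  +(−1)^2/∏(2,4,0,0,0,0)! = 1/48  (running 1/48)
⟨..|..⟩ = √(2304/7)·(1/48) = +0.377964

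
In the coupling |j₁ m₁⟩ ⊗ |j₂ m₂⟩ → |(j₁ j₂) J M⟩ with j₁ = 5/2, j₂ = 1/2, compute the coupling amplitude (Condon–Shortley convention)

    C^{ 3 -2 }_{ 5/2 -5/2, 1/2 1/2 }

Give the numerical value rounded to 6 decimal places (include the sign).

j₁+j₂−J=0  J+j₁−j₂=5  J−j₁+j₂=1  j₁+j₂+J+1=7
(j₁±m₁, j₂±m₂, J±M) = (0,5,1,0,1,5)
P² = 2400
sum k=0..0:
  [0] +1/120 = 1/120
S = 1/120
C² = P²·S² = 1/6 ; C = +0.408248

+0.408248  (= +√(1/6))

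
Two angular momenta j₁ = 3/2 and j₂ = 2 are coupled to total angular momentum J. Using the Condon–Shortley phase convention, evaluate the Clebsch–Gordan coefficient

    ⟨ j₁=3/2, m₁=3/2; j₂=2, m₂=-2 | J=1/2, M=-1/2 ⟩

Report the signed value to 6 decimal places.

+√(2/5) ≈ +0.632456

j₁+j₂−J=3  J+j₁−j₂=0  J−j₁+j₂=1  j₁+j₂+J+1=5
(j₁±m₁, j₂±m₂, J±M) = (3,0,0,4,0,1)
P² = 72/5
sum k=0..0:
  [0] +1/6 = 1/6
S = 1/6
C² = P²·S² = 2/5 ; C = +0.632456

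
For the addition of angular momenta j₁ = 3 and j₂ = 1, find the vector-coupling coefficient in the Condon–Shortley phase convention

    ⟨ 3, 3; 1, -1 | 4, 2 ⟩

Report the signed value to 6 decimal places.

j₁+j₂−J=0  J+j₁−j₂=6  J−j₁+j₂=2  j₁+j₂+J+1=9
(j₁±m₁, j₂±m₂, J±M) = (6,0,0,2,6,2)
P² = 518400/7
sum k=0..0:
  [0] +1/1440 = 1/1440
S = 1/1440
C² = P²·S² = 1/28 ; C = +0.188982

+0.188982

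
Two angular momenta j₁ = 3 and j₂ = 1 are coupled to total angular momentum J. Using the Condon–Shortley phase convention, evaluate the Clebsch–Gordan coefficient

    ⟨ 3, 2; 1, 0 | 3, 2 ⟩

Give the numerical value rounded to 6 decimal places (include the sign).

+0.577350  (= +√(1/3))

triangle: 1!×5!×1!/8! = 120/40320
(j±m)!: 5!×1!×1!×1!×5!×1! = 14400
prefactor² = (2J+1)×Δ×N² = 300
  k=0: +1/(0!×1!×1!×1!×4!×0!) = 1/24
  k=1: −1/(1!×0!×0!×0!×5!×1!) = -1/120
Σ = 1/30  ⇒  CG² = 300×1/30² = 1/3
CG = +√(1/3) = +0.577350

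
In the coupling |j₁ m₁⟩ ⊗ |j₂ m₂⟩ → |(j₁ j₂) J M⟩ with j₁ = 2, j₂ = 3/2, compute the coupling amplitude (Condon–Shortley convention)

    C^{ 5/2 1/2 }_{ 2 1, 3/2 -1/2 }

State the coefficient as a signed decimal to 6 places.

+0.597614  (= +√(5/14))

√[6·1!3!2!/7! · 3!1!1!2!3!2!] = √(72/35)
  +(−1)^0/∏(0,1,1,1,2,1)! = 1/2  (running 1/2)
  +(−1)^1/∏(1,0,0,0,3,2)! = -1/12  (running 5/12)
⟨..|..⟩ = √(72/35)·(5/12) = +0.597614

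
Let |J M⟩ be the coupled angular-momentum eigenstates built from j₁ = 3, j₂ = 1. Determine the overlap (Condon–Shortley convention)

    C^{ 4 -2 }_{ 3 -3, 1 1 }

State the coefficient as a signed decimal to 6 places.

triangle: 0!*6!*2!/9! = 1440/362880
(j±m)!: 0!*6!*2!*0!*2!*6! = 2073600
prefactor² = (2J+1)*Δ*N² = 518400/7
  k=0: +1/(0!*0!*6!*2!*0!*0!) = 1/1440
Σ = 1/1440  ⇒  CG² = 518400/7*1/1440² = 1/28
CG = +√(1/28) = +0.188982

+0.188982  (= +√(1/28))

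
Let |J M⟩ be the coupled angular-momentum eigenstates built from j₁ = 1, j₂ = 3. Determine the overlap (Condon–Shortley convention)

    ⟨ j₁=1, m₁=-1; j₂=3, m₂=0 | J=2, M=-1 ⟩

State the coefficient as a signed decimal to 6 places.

+√(1/7) = +0.377964

√[5·2!0!4!/7! · 0!2!3!3!1!3!] = √(144/7)
  +(−1)^2/∏(2,0,0,1,0,3)! = 1/12  (running 1/12)
⟨..|..⟩ = √(144/7)·(1/12) = +0.377964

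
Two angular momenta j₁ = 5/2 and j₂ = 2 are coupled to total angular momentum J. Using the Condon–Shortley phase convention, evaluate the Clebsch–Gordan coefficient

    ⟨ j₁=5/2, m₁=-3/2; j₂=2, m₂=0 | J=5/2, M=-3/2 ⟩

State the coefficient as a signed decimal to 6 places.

j₁+j₂−J=2  J+j₁−j₂=3  J−j₁+j₂=2  j₁+j₂+J+1=8
(j₁±m₁, j₂±m₂, J±M) = (1,4,2,2,1,4)
P² = 288/35
sum k=1..2:
  [1] −1/6 = -1/6
  [2] +1/8 = 1/8
S = -1/24
C² = P²·S² = 1/70 ; C = -0.119523

-0.119523  (= −√(1/70))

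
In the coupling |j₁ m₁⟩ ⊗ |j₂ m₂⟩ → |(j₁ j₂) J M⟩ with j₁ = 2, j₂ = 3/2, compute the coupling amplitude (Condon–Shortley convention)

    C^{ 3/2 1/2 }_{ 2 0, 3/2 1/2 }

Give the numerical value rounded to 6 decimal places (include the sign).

j₁+j₂−J=2  J+j₁−j₂=2  J−j₁+j₂=1  j₁+j₂+J+1=6
(j₁±m₁, j₂±m₂, J±M) = (2,2,2,1,2,1)
P² = 16/45
sum k=1..2:
  [1] −1/1 = -1
  [2] +1/4 = 1/4
S = -3/4
C² = P²·S² = 1/5 ; C = -0.447214

−√(1/5) = -0.447214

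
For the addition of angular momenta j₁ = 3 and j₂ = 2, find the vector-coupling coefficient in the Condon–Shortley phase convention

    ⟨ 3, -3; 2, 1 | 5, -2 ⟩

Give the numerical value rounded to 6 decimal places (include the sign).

+0.182574  (= +√(1/30))

j₁+j₂−J=0  J+j₁−j₂=6  J−j₁+j₂=4  j₁+j₂+J+1=11
(j₁±m₁, j₂±m₂, J±M) = (0,6,3,1,3,7)
P² = 622080
sum k=0..0:
  [0] +1/4320 = 1/4320
S = 1/4320
C² = P²·S² = 1/30 ; C = +0.182574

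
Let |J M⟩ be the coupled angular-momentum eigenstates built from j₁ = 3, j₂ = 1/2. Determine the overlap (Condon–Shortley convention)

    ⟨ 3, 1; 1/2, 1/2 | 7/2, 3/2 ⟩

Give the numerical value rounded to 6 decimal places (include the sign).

√[8·0!6!1!/8! · 4!2!1!0!5!2!] = √(11520/7)
  +(−1)^0/∏(0,0,2,1,4,0)! = 1/48  (running 1/48)
⟨..|..⟩ = √(11520/7)·(1/48) = +0.845154

+√(5/7) ≈ +0.845154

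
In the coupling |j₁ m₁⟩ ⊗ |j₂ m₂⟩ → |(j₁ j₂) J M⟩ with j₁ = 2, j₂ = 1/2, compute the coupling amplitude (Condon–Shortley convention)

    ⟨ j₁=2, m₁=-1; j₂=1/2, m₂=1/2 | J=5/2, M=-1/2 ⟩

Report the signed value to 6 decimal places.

triangle: 0!·4!·1!/6! = 24/720
(j±m)!: 1!·3!·1!·0!·2!·3! = 72
prefactor² = (2J+1)·Δ·N² = 72/5
  k=0: +1/(0!·0!·3!·1!·1!·0!) = 1/6
Σ = 1/6  ⇒  CG² = 72/5·1/6² = 2/5
CG = +√(2/5) = +0.632456

+√(2/5) ≈ +0.632456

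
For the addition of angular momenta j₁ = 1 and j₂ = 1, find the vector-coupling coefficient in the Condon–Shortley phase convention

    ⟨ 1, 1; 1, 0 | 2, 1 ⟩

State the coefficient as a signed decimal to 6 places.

j₁+j₂−J=0  J+j₁−j₂=2  J−j₁+j₂=2  j₁+j₂+J+1=5
(j₁±m₁, j₂±m₂, J±M) = (2,0,1,1,3,1)
P² = 2
sum k=0..0:
  [0] +1/2 = 1/2
S = 1/2
C² = P²·S² = 1/2 ; C = +0.707107

+0.707107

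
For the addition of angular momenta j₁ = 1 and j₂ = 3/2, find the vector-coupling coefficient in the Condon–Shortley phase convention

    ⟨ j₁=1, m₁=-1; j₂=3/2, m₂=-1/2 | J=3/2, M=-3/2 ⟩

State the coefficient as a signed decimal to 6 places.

triangle: 1!×1!×2!/5! = 2/120
(j±m)!: 0!×2!×1!×2!×0!×3! = 24
prefactor² = (2J+1)×Δ×N² = 8/5
  k=1: −1/(1!×0!×1!×0!×0!×2!) = -1/2
Σ = -1/2  ⇒  CG² = 8/5×(-1/2)² = 2/5
CG = −√(2/5) = -0.632456

-0.632456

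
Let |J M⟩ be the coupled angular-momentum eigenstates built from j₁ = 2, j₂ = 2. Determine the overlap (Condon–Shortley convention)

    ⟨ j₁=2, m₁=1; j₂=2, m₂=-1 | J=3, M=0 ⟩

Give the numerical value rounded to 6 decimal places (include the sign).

√[7·1!3!3!/8! · 3!1!1!3!3!3!] = √(81/10)
  +(−1)^0/∏(0,1,1,1,2,2)! = 1/4  (running 1/4)
  +(−1)^1/∏(1,0,0,0,3,3)! = -1/36  (running 2/9)
⟨..|..⟩ = √(81/10)·(2/9) = +0.632456

+√(2/5) ≈ +0.632456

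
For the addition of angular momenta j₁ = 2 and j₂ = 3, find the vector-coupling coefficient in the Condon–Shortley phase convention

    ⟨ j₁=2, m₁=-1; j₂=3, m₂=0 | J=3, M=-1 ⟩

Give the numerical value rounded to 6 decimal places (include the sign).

-0.182574

j₁+j₂−J=2  J+j₁−j₂=2  J−j₁+j₂=4  j₁+j₂+J+1=9
(j₁±m₁, j₂±m₂, J±M) = (1,3,3,3,2,4)
P² = 96/5
sum k=1..2:
  [1] −1/8 = -1/8
  [2] +1/12 = 1/12
S = -1/24
C² = P²·S² = 1/30 ; C = -0.182574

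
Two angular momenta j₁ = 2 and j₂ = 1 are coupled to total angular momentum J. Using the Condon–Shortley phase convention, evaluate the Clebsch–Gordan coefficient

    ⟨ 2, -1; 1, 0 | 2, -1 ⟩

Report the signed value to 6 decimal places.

−√(1/6) = -0.408248

triangle: 1!×3!×1!/6! = 6/720
(j±m)!: 1!×3!×1!×1!×1!×3! = 36
prefactor² = (2J+1)×Δ×N² = 3/2
  k=0: +1/(0!×1!×3!×1!×0!×0!) = 1/6
  k=1: −1/(1!×0!×2!×0!×1!×1!) = -1/2
Σ = -1/3  ⇒  CG² = 3/2×(-1/3)² = 1/6
CG = −√(1/6) = -0.408248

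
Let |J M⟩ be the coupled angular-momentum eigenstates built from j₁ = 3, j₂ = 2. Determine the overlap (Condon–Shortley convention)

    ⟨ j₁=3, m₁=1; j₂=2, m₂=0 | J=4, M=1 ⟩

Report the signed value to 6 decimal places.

triangle: 1!×5!×3!/10! = 720/3628800
(j±m)!: 4!×2!×2!×2!×5!×3! = 138240
prefactor² = (2J+1)×Δ×N² = 1728/7
  k=0: +1/(0!×1!×2!×2!×3!×1!) = 1/24
  k=1: −1/(1!×0!×1!×1!×4!×2!) = -1/48
Σ = 1/48  ⇒  CG² = 1728/7×1/48² = 3/28
CG = +√(3/28) = +0.327327

+0.327327  (= +√(3/28))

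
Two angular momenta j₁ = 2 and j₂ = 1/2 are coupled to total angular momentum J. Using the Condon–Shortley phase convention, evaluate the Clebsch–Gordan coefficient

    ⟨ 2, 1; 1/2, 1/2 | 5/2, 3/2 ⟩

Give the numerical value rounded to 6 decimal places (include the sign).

+0.894427

triangle: 0!*4!*1!/6! = 24/720
(j±m)!: 3!*1!*1!*0!*4!*1! = 144
prefactor² = (2J+1)*Δ*N² = 144/5
  k=0: +1/(0!*0!*1!*1!*3!*0!) = 1/6
Σ = 1/6  ⇒  CG² = 144/5*1/6² = 4/5
CG = +√(4/5) = +0.894427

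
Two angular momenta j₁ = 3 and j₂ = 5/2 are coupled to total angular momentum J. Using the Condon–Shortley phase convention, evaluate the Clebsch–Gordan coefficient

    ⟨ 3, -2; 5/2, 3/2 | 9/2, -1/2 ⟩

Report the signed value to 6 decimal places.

triangle: 1!×5!×4!/11! = 2880/39916800
(j±m)!: 1!×5!×4!×1!×4!×5! = 8294400
prefactor² = (2J+1)×Δ×N² = 460800/77
  k=0: +1/(0!×1!×5!×4!×0!×0!) = 1/2880
  k=1: −1/(1!×0!×4!×3!×1!×1!) = -1/144
Σ = -19/2880  ⇒  CG² = 460800/77×(-19/2880)² = 361/1386
CG = −√(361/1386) = -0.510355

-0.510355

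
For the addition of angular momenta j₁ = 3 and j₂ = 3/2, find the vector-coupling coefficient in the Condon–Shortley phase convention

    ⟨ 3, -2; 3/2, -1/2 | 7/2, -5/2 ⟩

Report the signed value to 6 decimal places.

j₁+j₂−J=1  J+j₁−j₂=5  J−j₁+j₂=2  j₁+j₂+J+1=9
(j₁±m₁, j₂±m₂, J±M) = (1,5,1,2,1,6)
P² = 6400/7
sum k=0..1:
  [0] +1/120 = 1/120
  [1] −1/48 = -1/48
S = -1/80
C² = P²·S² = 1/7 ; C = -0.377964

−√(1/7) = -0.377964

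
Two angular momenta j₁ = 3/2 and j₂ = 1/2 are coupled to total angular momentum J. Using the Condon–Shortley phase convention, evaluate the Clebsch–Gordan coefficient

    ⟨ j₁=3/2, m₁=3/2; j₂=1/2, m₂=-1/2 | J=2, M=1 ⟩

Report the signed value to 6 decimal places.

+√(1/4) = +0.500000

√[5·0!3!1!/5! · 3!0!0!1!3!1!] = √(9)
  +(−1)^0/∏(0,0,0,0,3,1)! = 1/6  (running 1/6)
⟨..|..⟩ = √(9)·(1/6) = +0.500000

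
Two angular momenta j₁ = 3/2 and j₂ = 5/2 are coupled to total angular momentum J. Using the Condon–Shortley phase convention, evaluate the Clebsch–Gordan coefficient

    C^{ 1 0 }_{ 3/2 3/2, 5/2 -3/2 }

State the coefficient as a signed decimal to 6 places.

triangle: 3!×0!×2!/6! = 12/720
(j±m)!: 3!×0!×1!×4!×1!×1! = 144
prefactor² = (2J+1)×Δ×N² = 36/5
  k=0: +1/(0!×3!×0!×1!×0!×1!) = 1/6
Σ = 1/6  ⇒  CG² = 36/5×1/6² = 1/5
CG = +√(1/5) = +0.447214

+0.447214  (= +√(1/5))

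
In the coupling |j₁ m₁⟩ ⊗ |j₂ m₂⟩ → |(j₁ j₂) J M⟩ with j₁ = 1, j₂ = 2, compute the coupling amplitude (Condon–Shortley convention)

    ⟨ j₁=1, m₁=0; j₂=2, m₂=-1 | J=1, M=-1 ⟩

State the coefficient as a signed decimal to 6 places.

j₁+j₂−J=2  J+j₁−j₂=0  J−j₁+j₂=2  j₁+j₂+J+1=5
(j₁±m₁, j₂±m₂, J±M) = (1,1,1,3,0,2)
P² = 6/5
sum k=1..1:
  [1] −1/2 = -1/2
S = -1/2
C² = P²·S² = 3/10 ; C = -0.547723

-0.547723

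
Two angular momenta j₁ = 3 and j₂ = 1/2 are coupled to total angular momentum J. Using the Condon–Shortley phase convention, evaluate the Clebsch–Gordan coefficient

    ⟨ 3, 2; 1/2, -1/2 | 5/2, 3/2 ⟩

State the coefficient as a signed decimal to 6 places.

√[6·1!5!0!/7! · 5!1!0!1!4!1!] = √(2880/7)
  +(−1)^0/∏(0,1,1,0,4,0)! = 1/24  (running 1/24)
⟨..|..⟩ = √(2880/7)·(1/24) = +0.845154

+0.845154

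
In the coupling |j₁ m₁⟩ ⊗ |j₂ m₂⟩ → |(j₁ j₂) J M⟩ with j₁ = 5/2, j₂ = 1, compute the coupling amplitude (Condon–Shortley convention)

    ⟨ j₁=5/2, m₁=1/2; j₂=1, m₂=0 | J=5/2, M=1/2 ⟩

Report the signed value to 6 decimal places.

+0.169031  (= +√(1/35))

j₁+j₂−J=1  J+j₁−j₂=4  J−j₁+j₂=1  j₁+j₂+J+1=7
(j₁±m₁, j₂±m₂, J±M) = (3,2,1,1,3,2)
P² = 144/35
sum k=0..1:
  [0] +1/4 = 1/4
  [1] −1/6 = -1/6
S = 1/12
C² = P²·S² = 1/35 ; C = +0.169031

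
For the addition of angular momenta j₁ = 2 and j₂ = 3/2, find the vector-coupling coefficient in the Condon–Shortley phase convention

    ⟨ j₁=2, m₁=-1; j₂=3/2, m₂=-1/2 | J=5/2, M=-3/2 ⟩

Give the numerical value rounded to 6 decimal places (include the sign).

−√(1/35) ≈ -0.169031

triangle: 1!·3!·2!/7! = 12/5040
(j±m)!: 1!·3!·1!·2!·1!·4! = 288
prefactor² = (2J+1)·Δ·N² = 144/35
  k=0: +1/(0!·1!·3!·1!·0!·1!) = 1/6
  k=1: −1/(1!·0!·2!·0!·1!·2!) = -1/4
Σ = -1/12  ⇒  CG² = 144/35·(-1/12)² = 1/35
CG = −√(1/35) = -0.169031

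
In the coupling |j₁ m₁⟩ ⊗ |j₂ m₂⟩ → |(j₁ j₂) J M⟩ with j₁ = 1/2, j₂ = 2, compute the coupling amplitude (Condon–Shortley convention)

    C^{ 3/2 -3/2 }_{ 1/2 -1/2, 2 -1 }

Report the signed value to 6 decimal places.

-0.447214  (= −√(1/5))

√[4·1!0!3!/5! · 0!1!1!3!0!3!] = √(36/5)
  +(−1)^1/∏(1,0,0,0,0,3)! = -1/6  (running -1/6)
⟨..|..⟩ = √(36/5)·(-1/6) = -0.447214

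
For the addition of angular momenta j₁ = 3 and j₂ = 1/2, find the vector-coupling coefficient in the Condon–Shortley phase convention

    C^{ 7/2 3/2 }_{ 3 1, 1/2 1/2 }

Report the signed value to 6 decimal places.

+0.845154  (= +√(5/7))

j₁+j₂−J=0  J+j₁−j₂=6  J−j₁+j₂=1  j₁+j₂+J+1=8
(j₁±m₁, j₂±m₂, J±M) = (4,2,1,0,5,2)
P² = 11520/7
sum k=0..0:
  [0] +1/48 = 1/48
S = 1/48
C² = P²·S² = 5/7 ; C = +0.845154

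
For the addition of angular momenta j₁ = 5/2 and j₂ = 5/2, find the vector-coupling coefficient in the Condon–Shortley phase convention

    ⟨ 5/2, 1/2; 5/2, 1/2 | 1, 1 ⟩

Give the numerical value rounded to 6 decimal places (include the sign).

+0.507093

j₁+j₂−J=4  J+j₁−j₂=1  J−j₁+j₂=1  j₁+j₂+J+1=7
(j₁±m₁, j₂±m₂, J±M) = (3,2,3,2,2,0)
P² = 144/35
sum k=2..2:
  [2] +1/4 = 1/4
S = 1/4
C² = P²·S² = 9/35 ; C = +0.507093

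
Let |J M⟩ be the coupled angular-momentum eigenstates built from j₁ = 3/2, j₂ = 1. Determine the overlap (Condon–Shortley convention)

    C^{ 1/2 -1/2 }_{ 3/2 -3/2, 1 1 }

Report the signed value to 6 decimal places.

j₁+j₂−J=2  J+j₁−j₂=1  J−j₁+j₂=0  j₁+j₂+J+1=4
(j₁±m₁, j₂±m₂, J±M) = (0,3,2,0,0,1)
P² = 2
sum k=2..2:
  [2] +1/2 = 1/2
S = 1/2
C² = P²·S² = 1/2 ; C = +0.707107

+0.707107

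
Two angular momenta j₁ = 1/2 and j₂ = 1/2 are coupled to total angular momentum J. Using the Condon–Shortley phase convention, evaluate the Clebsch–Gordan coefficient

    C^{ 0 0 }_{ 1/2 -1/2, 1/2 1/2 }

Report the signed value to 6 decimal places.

−√(1/2) ≈ -0.707107

j₁+j₂−J=1  J+j₁−j₂=0  J−j₁+j₂=0  j₁+j₂+J+1=2
(j₁±m₁, j₂±m₂, J±M) = (0,1,1,0,0,0)
P² = 1/2
sum k=1..1:
  [1] −1/1 = -1
S = -1
C² = P²·S² = 1/2 ; C = -0.707107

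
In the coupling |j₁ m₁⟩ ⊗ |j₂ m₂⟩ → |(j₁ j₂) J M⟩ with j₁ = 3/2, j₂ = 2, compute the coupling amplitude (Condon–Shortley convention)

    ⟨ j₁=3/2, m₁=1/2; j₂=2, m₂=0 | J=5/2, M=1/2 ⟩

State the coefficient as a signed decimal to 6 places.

+0.292770

j₁+j₂−J=1  J+j₁−j₂=2  J−j₁+j₂=3  j₁+j₂+J+1=7
(j₁±m₁, j₂±m₂, J±M) = (2,1,2,2,3,2)
P² = 48/35
sum k=0..1:
  [0] +1/2 = 1/2
  [1] −1/4 = -1/4
S = 1/4
C² = P²·S² = 3/35 ; C = +0.292770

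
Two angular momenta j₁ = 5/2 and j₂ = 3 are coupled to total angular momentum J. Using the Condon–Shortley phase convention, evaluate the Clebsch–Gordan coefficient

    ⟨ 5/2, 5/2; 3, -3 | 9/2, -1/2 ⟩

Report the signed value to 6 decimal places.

√[10·1!4!5!/11! · 5!0!0!6!4!5!] = √(13824000/77)
  +(−1)^0/∏(0,1,0,0,4,5)! = 1/2880  (running 1/2880)
⟨..|..⟩ = √(13824000/77)·(1/2880) = +0.147122

+0.147122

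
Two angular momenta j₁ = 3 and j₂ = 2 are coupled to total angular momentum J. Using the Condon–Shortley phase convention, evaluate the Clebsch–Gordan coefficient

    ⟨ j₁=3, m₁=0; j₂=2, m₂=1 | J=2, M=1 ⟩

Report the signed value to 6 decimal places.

+√(2/7) ≈ +0.534522

√[5·3!3!1!/8! · 3!3!3!1!3!1!] = √(81/14)
  +(−1)^2/∏(2,1,1,1,2,0)! = 1/4  (running 1/4)
  +(−1)^3/∏(3,0,0,0,3,1)! = -1/36  (running 2/9)
⟨..|..⟩ = √(81/14)·(2/9) = +0.534522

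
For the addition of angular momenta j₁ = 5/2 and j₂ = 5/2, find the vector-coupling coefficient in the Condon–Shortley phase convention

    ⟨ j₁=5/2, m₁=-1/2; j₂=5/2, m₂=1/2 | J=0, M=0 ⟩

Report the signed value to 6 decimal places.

−√(1/6) ≈ -0.408248

j₁+j₂−J=5  J+j₁−j₂=0  J−j₁+j₂=0  j₁+j₂+J+1=6
(j₁±m₁, j₂±m₂, J±M) = (2,3,3,2,0,0)
P² = 24
sum k=3..3:
  [3] −1/12 = -1/12
S = -1/12
C² = P²·S² = 1/6 ; C = -0.408248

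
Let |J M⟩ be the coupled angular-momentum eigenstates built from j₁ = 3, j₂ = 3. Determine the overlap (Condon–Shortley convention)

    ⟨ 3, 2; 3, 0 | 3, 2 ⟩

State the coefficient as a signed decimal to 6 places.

j₁+j₂−J=3  J+j₁−j₂=3  J−j₁+j₂=3  j₁+j₂+J+1=10
(j₁±m₁, j₂±m₂, J±M) = (5,1,3,3,5,1)
P² = 216
sum k=0..1:
  [0] +1/72 = 1/72
  [1] −1/24 = -1/24
S = -1/36
C² = P²·S² = 1/6 ; C = -0.408248

-0.408248  (= −√(1/6))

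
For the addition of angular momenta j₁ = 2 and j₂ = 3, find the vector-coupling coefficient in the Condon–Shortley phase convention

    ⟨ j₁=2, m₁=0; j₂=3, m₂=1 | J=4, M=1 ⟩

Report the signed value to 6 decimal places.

-0.327327  (= −√(3/28))

j₁+j₂−J=1  J+j₁−j₂=3  J−j₁+j₂=5  j₁+j₂+J+1=10
(j₁±m₁, j₂±m₂, J±M) = (2,2,4,2,5,3)
P² = 1728/7
sum k=0..1:
  [0] +1/48 = 1/48
  [1] −1/24 = -1/24
S = -1/48
C² = P²·S² = 3/28 ; C = -0.327327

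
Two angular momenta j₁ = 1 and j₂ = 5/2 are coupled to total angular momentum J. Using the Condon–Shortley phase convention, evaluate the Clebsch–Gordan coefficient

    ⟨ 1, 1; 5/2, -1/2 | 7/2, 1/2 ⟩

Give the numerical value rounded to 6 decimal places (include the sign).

+0.534522  (= +√(2/7))

j₁+j₂−J=0  J+j₁−j₂=2  J−j₁+j₂=5  j₁+j₂+J+1=8
(j₁±m₁, j₂±m₂, J±M) = (2,0,2,3,4,3)
P² = 1152/7
sum k=0..0:
  [0] +1/24 = 1/24
S = 1/24
C² = P²·S² = 2/7 ; C = +0.534522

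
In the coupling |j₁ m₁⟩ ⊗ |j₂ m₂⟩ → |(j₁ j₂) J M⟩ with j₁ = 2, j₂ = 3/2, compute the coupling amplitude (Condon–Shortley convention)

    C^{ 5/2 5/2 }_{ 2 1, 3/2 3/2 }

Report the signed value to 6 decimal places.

-0.654654  (= −√(3/7))

j₁+j₂−J=1  J+j₁−j₂=3  J−j₁+j₂=2  j₁+j₂+J+1=7
(j₁±m₁, j₂±m₂, J±M) = (3,1,3,0,5,0)
P² = 432/7
sum k=1..1:
  [1] −1/12 = -1/12
S = -1/12
C² = P²·S² = 3/7 ; C = -0.654654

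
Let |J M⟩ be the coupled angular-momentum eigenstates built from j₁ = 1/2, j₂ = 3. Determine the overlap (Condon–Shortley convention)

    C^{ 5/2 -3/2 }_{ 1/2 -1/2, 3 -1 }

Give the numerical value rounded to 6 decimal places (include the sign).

-0.534522

j₁+j₂−J=1  J+j₁−j₂=0  J−j₁+j₂=5  j₁+j₂+J+1=7
(j₁±m₁, j₂±m₂, J±M) = (0,1,2,4,1,4)
P² = 1152/7
sum k=1..1:
  [1] −1/24 = -1/24
S = -1/24
C² = P²·S² = 2/7 ; C = -0.534522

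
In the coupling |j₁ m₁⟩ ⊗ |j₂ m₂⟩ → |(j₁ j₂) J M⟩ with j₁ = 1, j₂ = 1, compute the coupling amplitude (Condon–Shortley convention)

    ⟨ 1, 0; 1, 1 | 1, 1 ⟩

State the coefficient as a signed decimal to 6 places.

√[3·1!1!1!/4! · 1!1!2!0!2!0!] = √(1/2)
  +(−1)^1/∏(1,0,0,1,1,0)! = -1  (running -1)
⟨..|..⟩ = √(1/2)·(-1) = -0.707107

-0.707107  (= −√(1/2))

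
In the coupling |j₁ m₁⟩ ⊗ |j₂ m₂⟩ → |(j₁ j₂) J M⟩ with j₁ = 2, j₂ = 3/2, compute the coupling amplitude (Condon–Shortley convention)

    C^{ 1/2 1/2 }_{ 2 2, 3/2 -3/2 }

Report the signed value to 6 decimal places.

+√(2/5) ≈ +0.632456

triangle: 3!×1!×0!/5! = 6/120
(j±m)!: 4!×0!×0!×3!×1!×0! = 144
prefactor² = (2J+1)×Δ×N² = 72/5
  k=0: +1/(0!×3!×0!×0!×1!×0!) = 1/6
Σ = 1/6  ⇒  CG² = 72/5×1/6² = 2/5
CG = +√(2/5) = +0.632456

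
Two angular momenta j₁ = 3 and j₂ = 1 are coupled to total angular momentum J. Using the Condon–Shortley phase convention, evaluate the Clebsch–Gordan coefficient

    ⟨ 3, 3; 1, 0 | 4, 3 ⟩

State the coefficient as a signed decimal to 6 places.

+0.500000

triangle: 0!*6!*2!/9! = 1440/362880
(j±m)!: 6!*0!*1!*1!*7!*1! = 3628800
prefactor² = (2J+1)*Δ*N² = 129600
  k=0: +1/(0!*0!*0!*1!*6!*1!) = 1/720
Σ = 1/720  ⇒  CG² = 129600*1/720² = 1/4
CG = +√(1/4) = +0.500000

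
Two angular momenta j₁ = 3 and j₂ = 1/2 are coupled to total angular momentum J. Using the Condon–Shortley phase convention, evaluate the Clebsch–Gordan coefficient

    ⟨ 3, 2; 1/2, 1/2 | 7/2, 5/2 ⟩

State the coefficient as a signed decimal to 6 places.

+√(6/7) = +0.925820

√[8·0!6!1!/8! · 5!1!1!0!6!1!] = √(86400/7)
  +(−1)^0/∏(0,0,1,1,5,0)! = 1/120  (running 1/120)
⟨..|..⟩ = √(86400/7)·(1/120) = +0.925820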